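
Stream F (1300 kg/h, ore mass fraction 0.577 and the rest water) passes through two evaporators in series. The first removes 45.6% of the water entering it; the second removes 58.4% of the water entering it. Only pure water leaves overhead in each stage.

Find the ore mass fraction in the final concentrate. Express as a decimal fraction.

water in feed = 1300×0.423 = 549.9 kg/h.
After stage 1: water left = (1−0.456)×549.9 = 299.15; stream total = 1049.2 kg/h.
After stage 2: water left = (1−0.584)×299.15 = 124.44; final concentrate = 874.54 kg/h.
ore fraction = 750.1/874.54 = 0.858.

0.858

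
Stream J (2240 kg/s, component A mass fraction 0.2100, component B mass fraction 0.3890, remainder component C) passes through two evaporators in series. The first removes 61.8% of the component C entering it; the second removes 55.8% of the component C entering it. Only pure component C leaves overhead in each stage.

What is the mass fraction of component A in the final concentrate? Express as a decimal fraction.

0.3150

component C in feed = 2240×0.401 = 898.24 kg/s.
After stage 1: component C left = (1−0.618)×898.24 = 343.13; stream total = 1684.9 kg/s.
After stage 2: component C left = (1−0.558)×343.13 = 151.66; final concentrate = 1493.4 kg/s.
component A fraction = 470.4/1493.4 = 0.3150.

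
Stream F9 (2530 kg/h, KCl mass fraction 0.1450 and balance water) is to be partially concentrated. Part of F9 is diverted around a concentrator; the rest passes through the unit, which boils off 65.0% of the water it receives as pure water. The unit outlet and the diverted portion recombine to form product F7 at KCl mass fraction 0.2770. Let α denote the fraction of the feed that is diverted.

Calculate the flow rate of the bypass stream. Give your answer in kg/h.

360.6 kg/h

All 2530×0.145 = 366.85 kg/h of KCl reaches F7, so F7 = 366.85/0.277 = 1324.4 kg/h and vapour = 1205.6 kg/h.
The evaporator receives (1−α)·2530 of feed at 0.855 water and removes 0.650 of that water:
0.650×0.855×(1−α)×2530 = 1205.6
(1−α) = 1205.6/1406 = 0.8575;  α = 0.1425.
Bypass flow = 0.1425×2530 = 360.62 kg/h.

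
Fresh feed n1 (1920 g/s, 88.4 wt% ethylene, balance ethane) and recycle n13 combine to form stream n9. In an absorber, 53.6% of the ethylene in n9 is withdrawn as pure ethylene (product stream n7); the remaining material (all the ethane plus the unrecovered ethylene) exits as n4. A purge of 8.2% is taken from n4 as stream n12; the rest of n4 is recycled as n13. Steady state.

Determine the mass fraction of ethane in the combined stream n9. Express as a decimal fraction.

0.479

ethane enters only via n1 and leaves only via the purge: 1920×0.116 = 0.082×(ethane in n4), and the absorber passes all ethane, so ethane in n9 = ethane in n4 = 2716.1 g/s.
ethylene in n9: m_A = 1920×0.884 + (1−0.082)·(1−0.536)·m_A, so m_A = 1697.3/0.5740 = 2956.7 g/s.
n9 = 2956.7 + 2716.1 = 5672.8 g/s.
ethane fraction in n9 = 2716.1/5672.8 = 0.479.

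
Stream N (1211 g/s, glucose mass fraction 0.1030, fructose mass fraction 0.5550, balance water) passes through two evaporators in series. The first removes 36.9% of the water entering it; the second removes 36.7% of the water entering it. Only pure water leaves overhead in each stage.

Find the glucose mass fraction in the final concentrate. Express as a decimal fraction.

water in feed = 1211×0.342 = 414.16 g/s.
After stage 1: water left = (1−0.369)×414.16 = 261.34; stream total = 1058.2 g/s.
After stage 2: water left = (1−0.367)×261.34 = 165.43; final concentrate = 962.26 g/s.
glucose fraction = 124.73/962.26 = 0.1296.

0.1296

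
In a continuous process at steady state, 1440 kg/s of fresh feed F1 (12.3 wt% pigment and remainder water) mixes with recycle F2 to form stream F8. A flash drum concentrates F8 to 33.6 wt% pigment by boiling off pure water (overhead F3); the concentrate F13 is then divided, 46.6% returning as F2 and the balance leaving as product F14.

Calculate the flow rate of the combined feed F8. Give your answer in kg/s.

Overall pigment balance (none leaves overhead): pigment in fresh feed = pigment in product, i.e. 1440×0.123 = (1−0.466)·F13·0.336.
F13 = 177.12/(0.336×0.534) = 987.16 kg/s.
Recycle F2 = 0.466×987.16 = 460.02 kg/s.
Combined feed F8 = 1440 + 460.02 = 1900 kg/s.

1900 kg/s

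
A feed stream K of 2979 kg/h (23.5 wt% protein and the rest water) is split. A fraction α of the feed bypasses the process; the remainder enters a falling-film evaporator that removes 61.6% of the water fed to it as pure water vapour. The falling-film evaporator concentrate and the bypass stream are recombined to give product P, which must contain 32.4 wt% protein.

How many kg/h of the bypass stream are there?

1243 kg/h

All 2979×0.235 = 700.06 kg/h of protein reaches P, so P = 700.06/0.324 = 2160.7 kg/h and vapour = 818.31 kg/h.
The evaporator receives (1−α)·2979 of feed at 0.765 water and removes 0.616 of that water:
0.616×0.765×(1−α)×2979 = 818.31
(1−α) = 818.31/1403.8 = 0.5829;  α = 0.4171.
Bypass flow = 0.4171×2979 = 1242.5 kg/h.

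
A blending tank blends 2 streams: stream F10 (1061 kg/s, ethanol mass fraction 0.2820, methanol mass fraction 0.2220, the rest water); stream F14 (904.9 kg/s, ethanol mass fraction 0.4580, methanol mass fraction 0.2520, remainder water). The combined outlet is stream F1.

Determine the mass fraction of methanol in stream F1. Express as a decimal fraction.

0.2358

Total flow out = 1061 + 904.9 = 1965.9 kg/s.
methanol in = 1061×0.222 + 904.9×0.252 = 463.58 kg/s.
methanol mass fraction in F1 = 463.58/1965.9 = 0.2358.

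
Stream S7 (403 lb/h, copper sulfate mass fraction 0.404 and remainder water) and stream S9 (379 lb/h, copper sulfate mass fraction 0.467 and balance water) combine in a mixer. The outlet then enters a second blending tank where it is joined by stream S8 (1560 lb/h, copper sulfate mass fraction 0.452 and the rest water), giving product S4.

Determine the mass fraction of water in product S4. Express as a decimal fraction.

0.554

Overall, product flow = 2342 lb/h.
water in = 403×0.596 + 379×0.533 + 1560×0.548 = 1297.1 lb/h.
water fraction in S4 = 0.554.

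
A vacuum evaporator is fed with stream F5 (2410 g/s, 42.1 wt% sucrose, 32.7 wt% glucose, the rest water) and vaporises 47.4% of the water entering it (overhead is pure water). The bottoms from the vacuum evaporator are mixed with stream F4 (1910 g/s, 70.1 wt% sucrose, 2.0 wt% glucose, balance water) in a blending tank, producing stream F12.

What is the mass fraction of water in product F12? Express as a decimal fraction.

0.211

Vapour removed = 0.474×0.252×2410 = 287.87 g/s; concentrate = 2122.1 g/s.
water reaching the mixer = 319.45 (from concentrate) + 1910×0.279 = 852.34 g/s.
Product flow = 2122.1 + 1910 = 4032.1 g/s; water fraction = 0.211.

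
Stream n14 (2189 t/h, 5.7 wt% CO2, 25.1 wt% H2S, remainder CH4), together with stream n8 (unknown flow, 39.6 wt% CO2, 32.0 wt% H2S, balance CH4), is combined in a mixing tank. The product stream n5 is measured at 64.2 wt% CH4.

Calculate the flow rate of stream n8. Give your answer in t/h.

Let n8 be the unknown flow. Total out = 2189 + n8.
CH4 balance: 1514.8 + 0.284·n8 = 0.642·(2189 + n8)
(0.284 − 0.642)·n8 = 0.642×2189 − 1514.8 = -109.45
n8 = -109.45 / -0.358 = 305.73 t/h

305.7 t/h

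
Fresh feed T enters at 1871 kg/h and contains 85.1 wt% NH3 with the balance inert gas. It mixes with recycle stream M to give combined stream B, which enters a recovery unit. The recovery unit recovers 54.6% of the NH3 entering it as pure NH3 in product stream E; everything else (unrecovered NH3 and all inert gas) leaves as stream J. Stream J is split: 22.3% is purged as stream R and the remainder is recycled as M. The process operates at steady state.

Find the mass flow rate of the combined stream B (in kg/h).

3710 kg/h

inert gas enters only via T and leaves only via the purge: 1871×0.149 = 0.223×(inert gas in J), and the recovery unit passes all inert gas, so inert gas in B = inert gas in J = 1250.1 kg/h.
NH3 in B: m_A = 1871×0.851 + (1−0.223)·(1−0.546)·m_A, so m_A = 1592.2/0.6472 = 2460 kg/h.
B = 2460 + 1250.1 = 3710.1 kg/h.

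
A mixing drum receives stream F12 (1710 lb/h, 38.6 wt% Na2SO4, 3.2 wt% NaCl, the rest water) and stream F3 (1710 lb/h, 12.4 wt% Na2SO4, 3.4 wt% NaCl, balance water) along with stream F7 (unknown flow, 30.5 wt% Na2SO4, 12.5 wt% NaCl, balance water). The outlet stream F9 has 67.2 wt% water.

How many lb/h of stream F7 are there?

1341 lb/h

Let F7 be the unknown flow. Total out = 3420 + F7.
water balance: 2435 + 0.570·F7 = 0.672·(3420 + F7)
(0.570 − 0.672)·F7 = 0.672×3420 − 2435 = -136.8
F7 = -136.8 / -0.102 = 1341.2 lb/h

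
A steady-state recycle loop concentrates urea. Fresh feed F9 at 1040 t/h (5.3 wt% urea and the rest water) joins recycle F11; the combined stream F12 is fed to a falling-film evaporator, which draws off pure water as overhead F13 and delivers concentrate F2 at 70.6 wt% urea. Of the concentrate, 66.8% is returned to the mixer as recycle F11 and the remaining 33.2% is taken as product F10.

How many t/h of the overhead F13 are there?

961.9 t/h

Overall urea balance (none leaves overhead): urea in fresh feed = urea in product, i.e. 1040×0.053 = (1−0.668)·F2·0.706.
F2 = 55.12/(0.706×0.332) = 235.16 t/h.
Recycle F11 = 0.668×235.16 = 157.09 t/h.
Combined feed F12 = 1040 + 157.09 = 1197.1 t/h.
Overhead F13 = F12 − F2 = 1197.1 − 235.16 = 961.93 t/h.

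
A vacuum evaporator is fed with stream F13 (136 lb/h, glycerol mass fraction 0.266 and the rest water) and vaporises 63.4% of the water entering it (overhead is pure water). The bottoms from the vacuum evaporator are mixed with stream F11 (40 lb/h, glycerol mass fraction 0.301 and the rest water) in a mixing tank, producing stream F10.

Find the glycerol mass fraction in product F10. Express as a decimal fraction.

Vapour removed = 0.634×0.734×136 = 63.288 lb/h; concentrate = 72.712 lb/h.
glycerol reaching the mixer = 36.176 (from concentrate) + 40×0.301 = 48.216 lb/h.
Product flow = 72.712 + 40 = 112.71 lb/h; glycerol fraction = 0.428.

0.428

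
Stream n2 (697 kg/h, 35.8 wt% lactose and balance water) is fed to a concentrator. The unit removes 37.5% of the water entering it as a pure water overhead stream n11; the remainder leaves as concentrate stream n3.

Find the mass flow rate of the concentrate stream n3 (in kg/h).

water entering = 697×0.642 = 447.47 kg/h; overhead removed = 0.375×447.47 = 167.8 kg/h.
Concentrate = 697 − 167.8 = 529.2 kg/h.

529.2 kg/h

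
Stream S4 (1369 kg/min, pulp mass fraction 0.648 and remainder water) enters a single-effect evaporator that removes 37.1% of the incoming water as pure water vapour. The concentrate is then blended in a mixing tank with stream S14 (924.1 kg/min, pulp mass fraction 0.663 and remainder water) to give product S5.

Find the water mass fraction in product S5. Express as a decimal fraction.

Vapour removed = 0.371×0.352×1369 = 178.78 kg/min; concentrate = 1190.2 kg/min.
water reaching the mixer = 303.11 (from concentrate) + 924.1×0.337 = 614.53 kg/min.
Product flow = 1190.2 + 924.1 = 2114.3 kg/min; water fraction = 0.291.

0.291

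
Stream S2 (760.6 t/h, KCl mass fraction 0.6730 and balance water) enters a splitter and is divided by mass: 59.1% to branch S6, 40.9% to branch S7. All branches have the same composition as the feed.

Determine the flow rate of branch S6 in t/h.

449.5 t/h

Branch S6 flow = 0.591×760.6 = 449.51 t/h.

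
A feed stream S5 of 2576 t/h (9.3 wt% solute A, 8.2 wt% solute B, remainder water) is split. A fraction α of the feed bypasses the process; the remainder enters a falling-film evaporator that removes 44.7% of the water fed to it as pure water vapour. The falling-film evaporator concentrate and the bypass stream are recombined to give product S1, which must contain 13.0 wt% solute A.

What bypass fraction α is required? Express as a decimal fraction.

All 2576×0.093 = 239.57 t/h of solute A reaches S1, so S1 = 239.57/0.130 = 1842.8 t/h and vapour = 733.17 t/h.
The evaporator receives (1−α)·2576 of feed at 0.825 water and removes 0.447 of that water:
0.447×0.825×(1−α)×2576 = 733.17
(1−α) = 733.17/949.96 = 0.7718;  α = 0.2282.

0.228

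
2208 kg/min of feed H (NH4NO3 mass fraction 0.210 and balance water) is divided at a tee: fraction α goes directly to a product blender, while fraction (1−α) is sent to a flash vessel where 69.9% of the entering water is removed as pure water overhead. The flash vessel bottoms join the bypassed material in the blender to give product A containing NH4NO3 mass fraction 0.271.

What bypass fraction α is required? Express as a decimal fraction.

All 2208×0.210 = 463.68 kg/min of NH4NO3 reaches A, so A = 463.68/0.271 = 1711 kg/min and vapour = 497 kg/min.
The evaporator receives (1−α)·2208 of feed at 0.790 water and removes 0.699 of that water:
0.699×0.790×(1−α)×2208 = 497
(1−α) = 497/1219.3 = 0.4076;  α = 0.5924.

0.592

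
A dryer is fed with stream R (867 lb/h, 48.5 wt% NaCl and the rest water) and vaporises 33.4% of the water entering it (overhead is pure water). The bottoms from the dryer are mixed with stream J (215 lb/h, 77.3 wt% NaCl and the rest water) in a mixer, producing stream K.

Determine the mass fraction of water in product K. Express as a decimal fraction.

0.371

Vapour removed = 0.334×0.515×867 = 149.13 lb/h; concentrate = 717.87 lb/h.
water reaching the mixer = 297.37 (from concentrate) + 215×0.227 = 346.18 lb/h.
Product flow = 717.87 + 215 = 932.87 lb/h; water fraction = 0.371.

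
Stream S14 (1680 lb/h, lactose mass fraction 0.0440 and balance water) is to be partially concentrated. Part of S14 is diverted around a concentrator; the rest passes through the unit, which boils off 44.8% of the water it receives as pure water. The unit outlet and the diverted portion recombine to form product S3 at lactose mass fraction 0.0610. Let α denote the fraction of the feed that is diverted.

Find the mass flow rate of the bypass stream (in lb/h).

All 1680×0.044 = 73.92 lb/h of lactose reaches S3, so S3 = 73.92/0.061 = 1211.8 lb/h and vapour = 468.2 lb/h.
The evaporator receives (1−α)·1680 of feed at 0.956 water and removes 0.448 of that water:
0.448×0.956×(1−α)×1680 = 468.2
(1−α) = 468.2/719.52 = 0.6507;  α = 0.3493.
Bypass flow = 0.3493×1680 = 586.82 lb/h.

586.8 lb/h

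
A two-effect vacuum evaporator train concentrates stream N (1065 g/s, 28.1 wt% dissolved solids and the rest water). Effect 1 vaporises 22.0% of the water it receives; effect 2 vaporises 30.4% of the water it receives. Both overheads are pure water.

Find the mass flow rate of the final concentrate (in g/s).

715 g/s

water in feed = 1065×0.719 = 765.74 g/s.
After stage 1: water left = (1−0.220)×765.74 = 597.27; stream total = 896.54 g/s.
After stage 2: water left = (1−0.304)×597.27 = 415.7; final concentrate = 714.97 g/s.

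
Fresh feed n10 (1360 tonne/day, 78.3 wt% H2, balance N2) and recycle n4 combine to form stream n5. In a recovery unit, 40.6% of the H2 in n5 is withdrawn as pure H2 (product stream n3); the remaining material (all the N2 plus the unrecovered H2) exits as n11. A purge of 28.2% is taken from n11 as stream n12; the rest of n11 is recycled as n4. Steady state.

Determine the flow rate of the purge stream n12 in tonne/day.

606.1 tonne/day

N2 enters only via n10 and leaves only via the purge: 1360×0.217 = 0.282×(N2 in n11), and the recovery unit passes all N2, so N2 in n5 = N2 in n11 = 1046.5 tonne/day.
H2 in n5: m_A = 1360×0.783 + (1−0.282)·(1−0.406)·m_A, so m_A = 1064.9/0.5735 = 1856.8 tonne/day.
n11 = (1−0.406)×1856.8 + 1046.5 = 2149.5 tonne/day.
Purge n12 = 0.282×2149.5 = 606.15 tonne/day.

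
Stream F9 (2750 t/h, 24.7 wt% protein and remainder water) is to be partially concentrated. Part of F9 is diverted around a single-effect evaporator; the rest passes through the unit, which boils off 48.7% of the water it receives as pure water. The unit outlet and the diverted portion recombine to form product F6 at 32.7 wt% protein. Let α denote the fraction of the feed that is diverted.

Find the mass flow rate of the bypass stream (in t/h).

915.4 t/h

All 2750×0.247 = 679.25 t/h of protein reaches F6, so F6 = 679.25/0.327 = 2077.2 t/h and vapour = 672.78 t/h.
The evaporator receives (1−α)·2750 of feed at 0.753 water and removes 0.487 of that water:
0.487×0.753×(1−α)×2750 = 672.78
(1−α) = 672.78/1008.5 = 0.6671;  α = 0.3329.
Bypass flow = 0.3329×2750 = 915.36 t/h.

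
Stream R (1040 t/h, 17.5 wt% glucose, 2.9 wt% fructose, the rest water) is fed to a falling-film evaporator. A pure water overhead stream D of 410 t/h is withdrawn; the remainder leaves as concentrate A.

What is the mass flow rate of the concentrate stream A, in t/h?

630 t/h

Concentrate = 1040 − 410 = 630 t/h.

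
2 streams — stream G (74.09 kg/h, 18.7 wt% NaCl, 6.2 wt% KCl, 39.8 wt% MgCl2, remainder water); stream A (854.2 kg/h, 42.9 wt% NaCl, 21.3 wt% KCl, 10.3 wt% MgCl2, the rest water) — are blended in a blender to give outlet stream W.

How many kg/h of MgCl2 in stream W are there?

MgCl2 out = MgCl2 in = 74.09×0.398 + 854.2×0.103 = 117.47 kg/h.

117.5 kg/h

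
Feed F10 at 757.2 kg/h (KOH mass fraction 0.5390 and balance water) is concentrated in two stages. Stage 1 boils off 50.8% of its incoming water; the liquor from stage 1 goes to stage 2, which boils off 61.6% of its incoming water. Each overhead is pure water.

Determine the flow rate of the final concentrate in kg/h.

474.1 kg/h

water in feed = 757.2×0.461 = 349.07 kg/h.
After stage 1: water left = (1−0.508)×349.07 = 171.74; stream total = 579.87 kg/h.
After stage 2: water left = (1−0.616)×171.74 = 65.949; final concentrate = 474.08 kg/h.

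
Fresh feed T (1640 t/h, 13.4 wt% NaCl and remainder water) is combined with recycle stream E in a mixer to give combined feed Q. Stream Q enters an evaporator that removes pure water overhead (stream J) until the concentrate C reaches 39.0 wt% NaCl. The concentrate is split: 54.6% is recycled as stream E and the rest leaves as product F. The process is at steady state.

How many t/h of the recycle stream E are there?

Overall NaCl balance (none leaves overhead): NaCl in fresh feed = NaCl in product, i.e. 1640×0.134 = (1−0.546)·C·0.390.
C = 219.76/(0.390×0.454) = 1241.2 t/h.
Recycle E = 0.546×1241.2 = 677.67 t/h.

677.7 t/h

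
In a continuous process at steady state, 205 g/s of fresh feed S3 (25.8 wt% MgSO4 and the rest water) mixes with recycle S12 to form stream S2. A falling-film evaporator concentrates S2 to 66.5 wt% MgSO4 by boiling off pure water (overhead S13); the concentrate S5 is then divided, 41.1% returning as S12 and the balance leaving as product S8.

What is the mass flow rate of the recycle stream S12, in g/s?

Overall MgSO4 balance (none leaves overhead): MgSO4 in fresh feed = MgSO4 in product, i.e. 205×0.258 = (1−0.411)·S5·0.665.
S5 = 52.89/(0.665×0.589) = 135.03 g/s.
Recycle S12 = 0.411×135.03 = 55.498 g/s.

55.5 g/s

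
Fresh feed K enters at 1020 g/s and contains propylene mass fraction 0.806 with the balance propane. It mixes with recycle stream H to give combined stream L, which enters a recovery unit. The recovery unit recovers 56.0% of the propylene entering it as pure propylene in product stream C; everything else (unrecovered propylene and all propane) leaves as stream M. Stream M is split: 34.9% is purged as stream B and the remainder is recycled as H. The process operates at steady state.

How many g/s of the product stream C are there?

propylene in L: m_A = 1020×0.806 + (1−0.349)·(1−0.560)·m_A, so m_A = 822.12/0.7136 = 1152.1 g/s.
Product C = 0.560×1152.1 = 645.2 g/s.

645.2 g/s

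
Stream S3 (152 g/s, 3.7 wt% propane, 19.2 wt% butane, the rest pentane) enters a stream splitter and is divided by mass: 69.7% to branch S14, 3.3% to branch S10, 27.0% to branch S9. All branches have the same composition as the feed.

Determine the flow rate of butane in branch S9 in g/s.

Branch S9 total = 0.270×152 = 41.04 g/s.
butane in S9 = 0.192×41.04 = 7.8797 g/s.

7.88 g/s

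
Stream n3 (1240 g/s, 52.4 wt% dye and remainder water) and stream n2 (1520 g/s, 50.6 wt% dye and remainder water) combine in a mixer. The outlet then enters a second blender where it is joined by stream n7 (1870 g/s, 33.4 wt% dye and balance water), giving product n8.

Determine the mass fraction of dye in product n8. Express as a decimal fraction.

0.4414

Overall, product flow = 4630 g/s.
dye in = 1240×0.524 + 1520×0.506 + 1870×0.334 = 2043.5 g/s.
dye fraction in n8 = 0.4414.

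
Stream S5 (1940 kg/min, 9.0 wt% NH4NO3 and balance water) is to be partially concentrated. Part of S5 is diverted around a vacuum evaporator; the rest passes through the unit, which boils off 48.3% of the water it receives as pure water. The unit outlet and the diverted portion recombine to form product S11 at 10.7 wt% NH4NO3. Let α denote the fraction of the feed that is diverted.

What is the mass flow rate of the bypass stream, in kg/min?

All 1940×0.090 = 174.6 kg/min of NH4NO3 reaches S11, so S11 = 174.6/0.107 = 1631.8 kg/min and vapour = 308.22 kg/min.
The evaporator receives (1−α)·1940 of feed at 0.910 water and removes 0.483 of that water:
0.483×0.910×(1−α)×1940 = 308.22
(1−α) = 308.22/852.69 = 0.3615;  α = 0.6385.
Bypass flow = 0.6385×1940 = 1238.7 kg/min.

1239 kg/min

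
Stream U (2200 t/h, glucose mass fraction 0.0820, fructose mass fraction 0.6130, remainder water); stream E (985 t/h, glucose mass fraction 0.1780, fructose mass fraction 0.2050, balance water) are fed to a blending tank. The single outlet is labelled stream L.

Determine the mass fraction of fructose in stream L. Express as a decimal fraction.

Total flow out = 2200 + 985 = 3185 t/h.
fructose in = 2200×0.613 + 985×0.205 = 1550.5 t/h.
fructose mass fraction in L = 1550.5/3185 = 0.4868.

0.4868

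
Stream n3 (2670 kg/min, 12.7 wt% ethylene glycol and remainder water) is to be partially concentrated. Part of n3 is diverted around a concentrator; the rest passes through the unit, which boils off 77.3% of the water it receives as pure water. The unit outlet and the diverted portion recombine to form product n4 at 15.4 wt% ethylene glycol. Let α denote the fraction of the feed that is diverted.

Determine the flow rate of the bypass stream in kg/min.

All 2670×0.127 = 339.09 kg/min of ethylene glycol reaches n4, so n4 = 339.09/0.154 = 2201.9 kg/min and vapour = 468.12 kg/min.
The evaporator receives (1−α)·2670 of feed at 0.873 water and removes 0.773 of that water:
0.773×0.873×(1−α)×2670 = 468.12
(1−α) = 468.12/1801.8 = 0.2598;  α = 0.7402.
Bypass flow = 0.7402×2670 = 1976.3 kg/min.

1976 kg/min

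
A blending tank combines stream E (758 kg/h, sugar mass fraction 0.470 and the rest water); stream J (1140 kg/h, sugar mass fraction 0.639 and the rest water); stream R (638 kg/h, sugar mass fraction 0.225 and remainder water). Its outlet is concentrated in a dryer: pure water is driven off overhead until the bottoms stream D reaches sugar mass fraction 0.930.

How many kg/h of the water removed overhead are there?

1215 kg/h

sugar entering = 758×0.470 + 1140×0.639 + 638×0.225 = 1228.3 kg/h.
All sugar reports to D, so D = 1228.3/0.930 = 1320.7 kg/h.
Total feed = 2536 kg/h; overhead = 2536 − 1320.7 = 1215.3 kg/h.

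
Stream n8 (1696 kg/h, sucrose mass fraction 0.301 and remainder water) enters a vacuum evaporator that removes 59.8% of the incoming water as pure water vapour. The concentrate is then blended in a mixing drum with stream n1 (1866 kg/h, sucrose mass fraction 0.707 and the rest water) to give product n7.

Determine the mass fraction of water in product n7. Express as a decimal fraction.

Vapour removed = 0.598×0.699×1696 = 708.93 kg/h; concentrate = 987.07 kg/h.
water reaching the mixer = 476.57 (from concentrate) + 1866×0.293 = 1023.3 kg/h.
Product flow = 987.07 + 1866 = 2853.1 kg/h; water fraction = 0.359.

0.359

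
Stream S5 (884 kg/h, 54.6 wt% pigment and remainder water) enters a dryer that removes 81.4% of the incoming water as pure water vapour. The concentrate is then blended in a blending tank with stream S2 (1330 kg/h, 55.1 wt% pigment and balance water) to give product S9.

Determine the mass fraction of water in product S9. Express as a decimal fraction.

0.3560

Vapour removed = 0.814×0.454×884 = 326.69 kg/h; concentrate = 557.31 kg/h.
water reaching the mixer = 74.648 (from concentrate) + 1330×0.449 = 671.82 kg/h.
Product flow = 557.31 + 1330 = 1887.3 kg/h; water fraction = 0.3560.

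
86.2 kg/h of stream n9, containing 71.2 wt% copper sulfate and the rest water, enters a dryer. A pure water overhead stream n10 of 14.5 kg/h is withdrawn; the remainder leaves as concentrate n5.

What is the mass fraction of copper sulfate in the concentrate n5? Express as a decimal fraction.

0.856

copper sulfate is not removed: 86.2×0.712 = 61.374 kg/h of copper sulfate enters n5.
Concentrate = 86.2 − 14.5 = 71.7 kg/h.
Mass fraction = 61.374/71.7 = 0.856.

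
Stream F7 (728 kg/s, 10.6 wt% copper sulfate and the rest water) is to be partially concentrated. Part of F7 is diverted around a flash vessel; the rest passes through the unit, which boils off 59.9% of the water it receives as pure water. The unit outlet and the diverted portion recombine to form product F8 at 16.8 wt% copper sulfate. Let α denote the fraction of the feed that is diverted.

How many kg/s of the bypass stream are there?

226.3 kg/s

All 728×0.106 = 77.168 kg/s of copper sulfate reaches F8, so F8 = 77.168/0.168 = 459.33 kg/s and vapour = 268.67 kg/s.
The evaporator receives (1−α)·728 of feed at 0.894 water and removes 0.599 of that water:
0.599×0.894×(1−α)×728 = 268.67
(1−α) = 268.67/389.85 = 0.6892;  α = 0.3108.
Bypass flow = 0.3108×728 = 226.29 kg/s.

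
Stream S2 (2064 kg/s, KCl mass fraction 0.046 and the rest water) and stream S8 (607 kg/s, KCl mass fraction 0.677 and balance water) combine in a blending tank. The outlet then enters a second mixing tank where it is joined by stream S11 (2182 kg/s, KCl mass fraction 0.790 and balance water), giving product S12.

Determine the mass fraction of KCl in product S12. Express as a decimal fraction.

0.459

Overall, product flow = 4853 kg/s.
KCl in = 2064×0.046 + 607×0.677 + 2182×0.790 = 2229.7 kg/s.
KCl fraction in S12 = 0.459.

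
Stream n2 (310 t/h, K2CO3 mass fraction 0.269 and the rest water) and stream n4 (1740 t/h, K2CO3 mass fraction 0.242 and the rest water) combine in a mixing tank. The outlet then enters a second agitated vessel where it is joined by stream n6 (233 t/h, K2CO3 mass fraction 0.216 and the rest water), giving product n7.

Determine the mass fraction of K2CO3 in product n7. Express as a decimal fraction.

0.243

Overall, product flow = 2283 t/h.
K2CO3 in = 310×0.269 + 1740×0.242 + 233×0.216 = 554.8 t/h.
K2CO3 fraction in n7 = 0.243.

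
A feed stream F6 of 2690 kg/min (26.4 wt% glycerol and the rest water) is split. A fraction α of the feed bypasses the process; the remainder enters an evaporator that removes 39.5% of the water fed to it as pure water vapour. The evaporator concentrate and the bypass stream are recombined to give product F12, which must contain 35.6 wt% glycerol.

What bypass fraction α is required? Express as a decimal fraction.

All 2690×0.264 = 710.16 kg/min of glycerol reaches F12, so F12 = 710.16/0.356 = 1994.8 kg/min and vapour = 695.17 kg/min.
The evaporator receives (1−α)·2690 of feed at 0.736 water and removes 0.395 of that water:
0.395×0.736×(1−α)×2690 = 695.17
(1−α) = 695.17/782.04 = 0.8889;  α = 0.1111.

0.111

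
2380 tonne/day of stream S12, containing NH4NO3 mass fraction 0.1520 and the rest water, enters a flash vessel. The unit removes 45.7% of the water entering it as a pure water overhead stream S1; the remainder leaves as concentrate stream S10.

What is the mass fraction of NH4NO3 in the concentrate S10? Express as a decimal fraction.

NH4NO3 is not removed: 2380×0.152 = 361.76 tonne/day of NH4NO3 enters S10.
water entering = 2380×0.848 = 2018.2 tonne/day; overhead removed = 0.457×2018.2 = 922.34 tonne/day.
Concentrate = 2380 − 922.34 = 1457.7 tonne/day.
Mass fraction = 361.76/1457.7 = 0.2482.

0.2482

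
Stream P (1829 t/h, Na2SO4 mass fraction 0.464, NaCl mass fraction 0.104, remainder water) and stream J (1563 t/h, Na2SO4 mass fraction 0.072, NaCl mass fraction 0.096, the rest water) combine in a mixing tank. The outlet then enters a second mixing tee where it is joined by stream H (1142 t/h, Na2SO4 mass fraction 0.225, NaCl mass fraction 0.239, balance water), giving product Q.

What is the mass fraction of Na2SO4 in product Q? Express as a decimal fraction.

Overall, product flow = 4534 t/h.
Na2SO4 in = 1829×0.464 + 1563×0.072 + 1142×0.225 = 1218.1 t/h.
Na2SO4 fraction in Q = 0.269.

0.269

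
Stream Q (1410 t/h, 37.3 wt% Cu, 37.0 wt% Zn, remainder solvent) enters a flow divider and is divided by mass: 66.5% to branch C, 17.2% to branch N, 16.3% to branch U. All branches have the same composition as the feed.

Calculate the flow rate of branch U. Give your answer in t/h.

Branch U flow = 0.163×1410 = 229.83 t/h.

229.8 t/h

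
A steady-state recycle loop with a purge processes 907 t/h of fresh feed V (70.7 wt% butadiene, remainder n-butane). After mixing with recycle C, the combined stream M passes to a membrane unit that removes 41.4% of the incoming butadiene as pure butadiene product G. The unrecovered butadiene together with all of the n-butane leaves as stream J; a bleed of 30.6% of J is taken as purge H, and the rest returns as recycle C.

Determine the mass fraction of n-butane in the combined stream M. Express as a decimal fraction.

0.446

n-butane enters only via V and leaves only via the purge: 907×0.293 = 0.306×(n-butane in J), and the membrane unit passes all n-butane, so n-butane in M = n-butane in J = 868.47 t/h.
butadiene in M: m_A = 907×0.707 + (1−0.306)·(1−0.414)·m_A, so m_A = 641.25/0.5933 = 1080.8 t/h.
M = 1080.8 + 868.47 = 1949.3 t/h.
n-butane fraction in M = 868.47/1949.3 = 0.446.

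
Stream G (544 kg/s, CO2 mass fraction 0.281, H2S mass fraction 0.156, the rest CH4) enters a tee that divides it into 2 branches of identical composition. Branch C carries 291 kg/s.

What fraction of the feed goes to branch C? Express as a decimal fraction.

Fraction to C = 291/544 = 0.5349.

0.535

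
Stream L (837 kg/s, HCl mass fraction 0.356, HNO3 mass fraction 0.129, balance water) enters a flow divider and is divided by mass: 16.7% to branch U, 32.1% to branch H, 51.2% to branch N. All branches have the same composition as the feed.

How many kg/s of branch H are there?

Branch H flow = 0.321×837 = 268.68 kg/s.

268.7 kg/s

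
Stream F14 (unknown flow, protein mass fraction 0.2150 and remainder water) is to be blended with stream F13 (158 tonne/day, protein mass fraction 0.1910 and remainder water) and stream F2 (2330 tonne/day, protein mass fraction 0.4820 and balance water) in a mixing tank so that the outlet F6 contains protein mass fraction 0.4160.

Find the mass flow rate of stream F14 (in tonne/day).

588.2 tonne/day

Let F14 be the unknown flow. Total out = 2488 + F14.
protein balance: 1153.2 + 0.215·F14 = 0.416·(2488 + F14)
(0.215 − 0.416)·F14 = 0.416×2488 − 1153.2 = -118.23
F14 = -118.23 / -0.201 = 588.21 tonne/day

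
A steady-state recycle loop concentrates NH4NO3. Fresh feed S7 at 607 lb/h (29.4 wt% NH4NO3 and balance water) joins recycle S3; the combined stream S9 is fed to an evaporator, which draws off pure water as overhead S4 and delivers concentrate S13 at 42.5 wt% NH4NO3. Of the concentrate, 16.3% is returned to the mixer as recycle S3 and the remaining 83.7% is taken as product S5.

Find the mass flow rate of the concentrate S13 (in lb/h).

Overall NH4NO3 balance (none leaves overhead): NH4NO3 in fresh feed = NH4NO3 in product, i.e. 607×0.294 = (1−0.163)·S13·0.425.
S13 = 178.46/(0.425×0.837) = 501.67 lb/h.

501.7 lb/h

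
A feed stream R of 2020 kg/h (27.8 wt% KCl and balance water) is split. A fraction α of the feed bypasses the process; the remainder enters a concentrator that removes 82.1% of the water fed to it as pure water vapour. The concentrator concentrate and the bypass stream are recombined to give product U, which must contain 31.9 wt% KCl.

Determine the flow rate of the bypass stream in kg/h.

All 2020×0.278 = 561.56 kg/h of KCl reaches U, so U = 561.56/0.319 = 1760.4 kg/h and vapour = 259.62 kg/h.
The evaporator receives (1−α)·2020 of feed at 0.722 water and removes 0.821 of that water:
0.821×0.722×(1−α)×2020 = 259.62
(1−α) = 259.62/1197.4 = 0.2168;  α = 0.7832.
Bypass flow = 0.7832×2020 = 1582 kg/h.

1582 kg/h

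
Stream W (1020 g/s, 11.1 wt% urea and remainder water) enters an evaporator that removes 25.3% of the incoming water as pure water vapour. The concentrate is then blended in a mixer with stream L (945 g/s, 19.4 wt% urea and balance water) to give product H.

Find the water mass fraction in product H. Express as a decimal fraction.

0.8291

Vapour removed = 0.253×0.889×1020 = 229.42 g/s; concentrate = 790.58 g/s.
water reaching the mixer = 677.36 (from concentrate) + 945×0.806 = 1439 g/s.
Product flow = 790.58 + 945 = 1735.6 g/s; water fraction = 0.8291.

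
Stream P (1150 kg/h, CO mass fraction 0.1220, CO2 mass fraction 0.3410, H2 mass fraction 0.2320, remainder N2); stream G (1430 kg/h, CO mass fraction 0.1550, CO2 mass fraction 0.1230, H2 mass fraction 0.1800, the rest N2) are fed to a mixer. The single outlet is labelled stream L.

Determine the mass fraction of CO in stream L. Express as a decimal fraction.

Total flow out = 1150 + 1430 = 2580 kg/h.
CO in = 1150×0.122 + 1430×0.155 = 361.95 kg/h.
CO mass fraction in L = 361.95/2580 = 0.1403.

0.1403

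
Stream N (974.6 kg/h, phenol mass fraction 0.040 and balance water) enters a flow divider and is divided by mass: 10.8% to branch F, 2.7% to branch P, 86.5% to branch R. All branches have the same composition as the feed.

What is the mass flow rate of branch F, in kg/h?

Branch F flow = 0.108×974.6 = 105.26 kg/h.

105.3 kg/h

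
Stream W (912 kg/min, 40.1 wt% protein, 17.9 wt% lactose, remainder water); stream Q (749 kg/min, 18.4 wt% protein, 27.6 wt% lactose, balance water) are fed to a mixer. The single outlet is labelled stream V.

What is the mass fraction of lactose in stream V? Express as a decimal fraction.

0.223

Total flow out = 912 + 749 = 1661 kg/min.
lactose in = 912×0.179 + 749×0.276 = 369.97 kg/min.
lactose mass fraction in V = 369.97/1661 = 0.223.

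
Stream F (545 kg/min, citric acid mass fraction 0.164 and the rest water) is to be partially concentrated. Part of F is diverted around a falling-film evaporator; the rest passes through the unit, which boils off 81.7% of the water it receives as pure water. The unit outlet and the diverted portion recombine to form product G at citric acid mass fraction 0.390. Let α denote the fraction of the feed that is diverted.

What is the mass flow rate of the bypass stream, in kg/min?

82.61 kg/min

All 545×0.164 = 89.38 kg/min of citric acid reaches G, so G = 89.38/0.390 = 229.18 kg/min and vapour = 315.82 kg/min.
The evaporator receives (1−α)·545 of feed at 0.836 water and removes 0.817 of that water:
0.817×0.836×(1−α)×545 = 315.82
(1−α) = 315.82/372.24 = 0.8484;  α = 0.1516.
Bypass flow = 0.1516×545 = 82.606 kg/min.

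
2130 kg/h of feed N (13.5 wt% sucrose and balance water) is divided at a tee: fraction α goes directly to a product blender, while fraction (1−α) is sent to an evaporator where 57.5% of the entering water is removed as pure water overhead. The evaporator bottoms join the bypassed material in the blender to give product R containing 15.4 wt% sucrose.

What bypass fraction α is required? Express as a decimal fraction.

All 2130×0.135 = 287.55 kg/h of sucrose reaches R, so R = 287.55/0.154 = 1867.2 kg/h and vapour = 262.79 kg/h.
The evaporator receives (1−α)·2130 of feed at 0.865 water and removes 0.575 of that water:
0.575×0.865×(1−α)×2130 = 262.79
(1−α) = 262.79/1059.4 = 0.2481;  α = 0.7519.

0.752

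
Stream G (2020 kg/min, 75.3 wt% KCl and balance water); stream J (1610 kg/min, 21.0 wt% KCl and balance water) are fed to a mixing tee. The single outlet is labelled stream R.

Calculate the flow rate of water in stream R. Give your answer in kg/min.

water out = water in = 2020×0.247 + 1610×0.790 = 1770.8 kg/min.

1771 kg/min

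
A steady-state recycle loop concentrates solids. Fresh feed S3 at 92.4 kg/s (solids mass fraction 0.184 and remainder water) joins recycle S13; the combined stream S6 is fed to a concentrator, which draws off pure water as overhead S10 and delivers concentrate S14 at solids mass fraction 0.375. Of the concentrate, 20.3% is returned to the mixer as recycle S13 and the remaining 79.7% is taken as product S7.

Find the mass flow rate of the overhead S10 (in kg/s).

47.06 kg/s

Overall solids balance (none leaves overhead): solids in fresh feed = solids in product, i.e. 92.4×0.184 = (1−0.203)·S14·0.375.
S14 = 17.002/(0.375×0.797) = 56.885 kg/s.
Recycle S13 = 0.203×56.885 = 11.548 kg/s.
Combined feed S6 = 92.4 + 11.548 = 103.95 kg/s.
Overhead S10 = S6 − S14 = 103.95 − 56.885 = 47.062 kg/s.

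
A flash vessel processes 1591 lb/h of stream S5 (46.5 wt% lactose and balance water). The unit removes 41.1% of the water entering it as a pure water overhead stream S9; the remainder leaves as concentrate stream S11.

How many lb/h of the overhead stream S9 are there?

349.8 lb/h

water entering = 1591×0.535 = 851.19 lb/h; overhead removed = 0.411×851.19 = 349.84 lb/h.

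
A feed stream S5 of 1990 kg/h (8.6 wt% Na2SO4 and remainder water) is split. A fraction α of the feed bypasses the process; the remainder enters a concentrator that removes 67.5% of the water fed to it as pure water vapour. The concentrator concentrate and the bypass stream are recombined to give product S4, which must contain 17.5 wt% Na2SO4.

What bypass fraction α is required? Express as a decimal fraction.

All 1990×0.086 = 171.14 kg/h of Na2SO4 reaches S4, so S4 = 171.14/0.175 = 977.94 kg/h and vapour = 1012.1 kg/h.
The evaporator receives (1−α)·1990 of feed at 0.914 water and removes 0.675 of that water:
0.675×0.914×(1−α)×1990 = 1012.1
(1−α) = 1012.1/1227.7 = 0.8243;  α = 0.1757.

0.176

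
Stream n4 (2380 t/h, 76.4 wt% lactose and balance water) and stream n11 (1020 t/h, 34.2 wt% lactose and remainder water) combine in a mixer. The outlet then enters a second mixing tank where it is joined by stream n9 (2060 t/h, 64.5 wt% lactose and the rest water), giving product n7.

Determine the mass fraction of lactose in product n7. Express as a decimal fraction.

Overall, product flow = 5460 t/h.
lactose in = 2380×0.764 + 1020×0.342 + 2060×0.645 = 3495.9 t/h.
lactose fraction in n7 = 0.640.

0.640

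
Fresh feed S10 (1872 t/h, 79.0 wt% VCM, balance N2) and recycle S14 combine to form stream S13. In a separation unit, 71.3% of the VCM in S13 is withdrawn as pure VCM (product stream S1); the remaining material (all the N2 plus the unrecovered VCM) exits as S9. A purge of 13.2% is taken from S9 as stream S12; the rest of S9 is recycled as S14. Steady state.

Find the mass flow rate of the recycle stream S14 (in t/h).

3076 t/h

N2 enters only via S10 and leaves only via the purge: 1872×0.210 = 0.132×(N2 in S9), and the separation unit passes all N2, so N2 in S13 = N2 in S9 = 2978.2 t/h.
VCM in S13: m_A = 1872×0.790 + (1−0.132)·(1−0.713)·m_A, so m_A = 1478.9/0.7509 = 1969.5 t/h.
S9 = (1−0.713)×1969.5 + 2978.2 = 3543.4 t/h.
Recycle S14 = (1−0.132)×3543.4 = 3075.7 t/h.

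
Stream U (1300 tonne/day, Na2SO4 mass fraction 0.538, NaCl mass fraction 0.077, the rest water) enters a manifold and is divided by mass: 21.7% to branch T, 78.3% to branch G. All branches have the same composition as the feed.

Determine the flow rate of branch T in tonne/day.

Branch T flow = 0.217×1300 = 282.1 tonne/day.

282.1 tonne/day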